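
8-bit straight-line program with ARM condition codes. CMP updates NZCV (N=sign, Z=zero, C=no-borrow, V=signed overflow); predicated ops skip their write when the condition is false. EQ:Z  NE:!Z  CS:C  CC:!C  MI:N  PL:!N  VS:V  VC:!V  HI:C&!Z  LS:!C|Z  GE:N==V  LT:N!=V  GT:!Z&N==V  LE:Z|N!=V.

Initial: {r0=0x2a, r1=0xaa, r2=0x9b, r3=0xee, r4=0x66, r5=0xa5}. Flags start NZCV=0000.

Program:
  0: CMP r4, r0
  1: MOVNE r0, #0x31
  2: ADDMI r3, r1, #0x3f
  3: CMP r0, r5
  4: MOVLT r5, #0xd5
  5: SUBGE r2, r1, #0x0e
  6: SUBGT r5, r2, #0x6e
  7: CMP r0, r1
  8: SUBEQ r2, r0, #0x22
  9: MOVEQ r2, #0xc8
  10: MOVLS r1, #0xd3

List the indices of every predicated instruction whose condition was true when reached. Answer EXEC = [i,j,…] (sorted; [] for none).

0: ✓ CMP  NZCV=0010
1: ✓ MOVNE  r0←0x31
2: · ADDMI
3: ✓ CMP  NZCV=1001
4: · MOVLT
5: ✓ SUBGE  r2←0x9c
6: ✓ SUBGT  r5←0x2e
7: ✓ CMP  NZCV=1001
8: · SUBEQ
9: · MOVEQ
10: ✓ MOVLS  r1←0xd3

EXEC = [1,5,6,10]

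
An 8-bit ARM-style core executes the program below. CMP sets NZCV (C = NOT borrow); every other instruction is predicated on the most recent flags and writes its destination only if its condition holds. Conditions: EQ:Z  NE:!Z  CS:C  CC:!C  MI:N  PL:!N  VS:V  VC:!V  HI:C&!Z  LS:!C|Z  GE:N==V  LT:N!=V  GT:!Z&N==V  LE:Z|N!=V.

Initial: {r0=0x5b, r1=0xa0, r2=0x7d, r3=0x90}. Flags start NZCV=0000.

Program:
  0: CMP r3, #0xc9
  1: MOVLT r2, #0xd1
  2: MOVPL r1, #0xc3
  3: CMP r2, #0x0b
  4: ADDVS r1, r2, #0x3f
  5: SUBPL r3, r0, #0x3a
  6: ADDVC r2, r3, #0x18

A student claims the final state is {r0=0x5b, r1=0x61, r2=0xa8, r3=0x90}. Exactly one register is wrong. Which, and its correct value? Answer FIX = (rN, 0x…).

FIX = (r1, 0xa0)

0: ✓ CMP  NZCV=1000
1: ✓ MOVLT  r2←0xd1
2: · MOVPL
3: ✓ CMP  NZCV=1010
4: · ADDVS
5: · SUBPL
6: ✓ ADDVC  r2←0xa8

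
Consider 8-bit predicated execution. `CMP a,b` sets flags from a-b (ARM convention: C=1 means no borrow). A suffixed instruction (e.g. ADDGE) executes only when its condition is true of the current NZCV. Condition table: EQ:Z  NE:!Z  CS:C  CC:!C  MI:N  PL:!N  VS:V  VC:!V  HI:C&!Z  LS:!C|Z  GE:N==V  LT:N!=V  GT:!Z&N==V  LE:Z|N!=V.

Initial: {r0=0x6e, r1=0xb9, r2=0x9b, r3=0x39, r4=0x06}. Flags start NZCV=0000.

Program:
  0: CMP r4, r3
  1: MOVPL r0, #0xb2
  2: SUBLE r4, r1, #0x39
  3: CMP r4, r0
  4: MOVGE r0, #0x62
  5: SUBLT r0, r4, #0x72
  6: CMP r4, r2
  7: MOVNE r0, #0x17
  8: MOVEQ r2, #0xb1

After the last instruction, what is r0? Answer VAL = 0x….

[0] flags=1000 → (cmp)
[1] flags=1000 PL?F → skip
[2] flags=1000 LE?T → r4=0x80
[3] flags=0011 → (cmp)
[4] flags=0011 GE?F → skip
[5] flags=0011 LT?T → r0=0x0e
[6] flags=1000 → (cmp)
[7] flags=1000 NE?T → r0=0x17
[8] flags=1000 EQ?F → skip

VAL = 0x17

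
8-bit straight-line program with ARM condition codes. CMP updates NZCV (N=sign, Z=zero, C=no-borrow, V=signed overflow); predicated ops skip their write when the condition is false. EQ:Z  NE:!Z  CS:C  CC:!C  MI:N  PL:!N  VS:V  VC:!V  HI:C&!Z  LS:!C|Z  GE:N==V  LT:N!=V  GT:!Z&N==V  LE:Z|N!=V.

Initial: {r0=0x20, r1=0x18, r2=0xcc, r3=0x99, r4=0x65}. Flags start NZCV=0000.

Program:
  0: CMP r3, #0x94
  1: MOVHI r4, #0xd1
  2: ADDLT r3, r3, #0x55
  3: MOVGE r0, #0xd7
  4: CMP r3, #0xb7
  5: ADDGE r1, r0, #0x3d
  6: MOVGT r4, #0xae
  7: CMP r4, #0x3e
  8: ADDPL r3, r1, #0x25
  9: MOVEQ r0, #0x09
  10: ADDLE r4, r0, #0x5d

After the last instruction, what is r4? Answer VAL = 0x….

VAL = 0x34

[0] flags=0010 → (cmp)
[1] flags=0010 HI?T → r4=0xd1
[2] flags=0010 LT?F → skip
[3] flags=0010 GE?T → r0=0xd7
[4] flags=1000 → (cmp)
[5] flags=1000 GE?F → skip
[6] flags=1000 GT?F → skip
[7] flags=1010 → (cmp)
[8] flags=1010 PL?F → skip
[9] flags=1010 EQ?F → skip
[10] flags=1010 LE?T → r4=0x34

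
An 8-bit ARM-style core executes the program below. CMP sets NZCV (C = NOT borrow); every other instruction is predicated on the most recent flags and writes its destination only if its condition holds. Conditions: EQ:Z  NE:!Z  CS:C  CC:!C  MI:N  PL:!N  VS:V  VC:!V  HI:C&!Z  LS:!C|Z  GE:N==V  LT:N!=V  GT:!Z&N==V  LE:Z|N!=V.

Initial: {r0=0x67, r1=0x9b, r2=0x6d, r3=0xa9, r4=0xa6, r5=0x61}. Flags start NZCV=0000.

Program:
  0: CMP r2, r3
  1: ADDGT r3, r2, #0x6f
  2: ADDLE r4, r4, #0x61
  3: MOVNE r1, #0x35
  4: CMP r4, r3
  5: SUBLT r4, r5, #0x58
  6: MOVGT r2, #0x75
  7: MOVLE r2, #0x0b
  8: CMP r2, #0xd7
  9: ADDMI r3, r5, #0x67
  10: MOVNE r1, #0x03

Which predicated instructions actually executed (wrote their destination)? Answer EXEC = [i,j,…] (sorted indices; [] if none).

EXEC = [1,3,5,7,10]

0: ✓ CMP  NZCV=1001
1: ✓ ADDGT  r3←0xdc
2: · ADDLE
3: ✓ MOVNE  r1←0x35
4: ✓ CMP  NZCV=1000
5: ✓ SUBLT  r4←0x09
6: · MOVGT
7: ✓ MOVLE  r2←0x0b
8: ✓ CMP  NZCV=0000
9: · ADDMI
10: ✓ MOVNE  r1←0x03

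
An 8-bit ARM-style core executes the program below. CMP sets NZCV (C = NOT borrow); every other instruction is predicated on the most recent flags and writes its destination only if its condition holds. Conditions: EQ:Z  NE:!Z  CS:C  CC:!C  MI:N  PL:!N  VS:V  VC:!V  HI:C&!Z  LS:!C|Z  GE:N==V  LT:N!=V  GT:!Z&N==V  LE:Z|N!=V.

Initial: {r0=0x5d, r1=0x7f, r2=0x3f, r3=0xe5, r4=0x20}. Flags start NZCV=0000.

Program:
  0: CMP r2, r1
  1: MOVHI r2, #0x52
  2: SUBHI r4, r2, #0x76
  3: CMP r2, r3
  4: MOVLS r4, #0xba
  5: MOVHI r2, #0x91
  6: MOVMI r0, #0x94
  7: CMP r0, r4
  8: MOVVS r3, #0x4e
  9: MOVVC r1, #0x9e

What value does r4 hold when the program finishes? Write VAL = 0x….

[0] flags=1000 → (cmp)
[1] flags=1000 HI?F → skip
[2] flags=1000 HI?F → skip
[3] flags=0000 → (cmp)
[4] flags=0000 LS?T → r4=0xba
[5] flags=0000 HI?F → skip
[6] flags=0000 MI?F → skip
[7] flags=1001 → (cmp)
[8] flags=1001 VS?T → r3=0x4e
[9] flags=1001 VC?F → skip

VAL = 0xba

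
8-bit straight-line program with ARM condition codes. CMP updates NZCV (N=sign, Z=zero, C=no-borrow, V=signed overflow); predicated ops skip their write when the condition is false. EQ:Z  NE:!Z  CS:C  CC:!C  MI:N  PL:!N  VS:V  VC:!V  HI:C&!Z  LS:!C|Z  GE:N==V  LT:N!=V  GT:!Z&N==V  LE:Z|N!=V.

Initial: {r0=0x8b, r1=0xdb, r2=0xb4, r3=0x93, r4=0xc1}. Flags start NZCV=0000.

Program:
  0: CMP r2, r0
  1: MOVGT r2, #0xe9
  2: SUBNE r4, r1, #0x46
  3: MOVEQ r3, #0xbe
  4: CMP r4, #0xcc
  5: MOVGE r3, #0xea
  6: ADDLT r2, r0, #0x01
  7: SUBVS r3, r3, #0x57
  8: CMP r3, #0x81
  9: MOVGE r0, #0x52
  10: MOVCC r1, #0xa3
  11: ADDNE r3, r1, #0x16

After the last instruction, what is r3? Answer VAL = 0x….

[0] flags=0010 → (cmp)
[1] flags=0010 GT?T → r2=0xe9
[2] flags=0010 NE?T → r4=0x95
[3] flags=0010 EQ?F → skip
[4] flags=1000 → (cmp)
[5] flags=1000 GE?F → skip
[6] flags=1000 LT?T → r2=0x8c
[7] flags=1000 VS?F → skip
[8] flags=0010 → (cmp)
[9] flags=0010 GE?T → r0=0x52
[10] flags=0010 CC?F → skip
[11] flags=0010 NE?T → r3=0xf1

VAL = 0xf1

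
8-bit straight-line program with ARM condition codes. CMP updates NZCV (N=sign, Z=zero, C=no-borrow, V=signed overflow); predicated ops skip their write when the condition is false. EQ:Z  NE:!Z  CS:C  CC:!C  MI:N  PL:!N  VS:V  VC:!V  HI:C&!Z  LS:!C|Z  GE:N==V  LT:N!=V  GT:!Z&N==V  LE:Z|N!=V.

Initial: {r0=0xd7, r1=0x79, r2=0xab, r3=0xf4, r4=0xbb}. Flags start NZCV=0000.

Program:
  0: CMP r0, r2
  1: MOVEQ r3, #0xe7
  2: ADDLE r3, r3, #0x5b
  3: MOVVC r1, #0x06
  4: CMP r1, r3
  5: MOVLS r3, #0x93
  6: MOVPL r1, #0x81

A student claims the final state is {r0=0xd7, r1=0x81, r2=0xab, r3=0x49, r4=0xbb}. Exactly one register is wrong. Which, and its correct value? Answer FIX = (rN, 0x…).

[0] flags=0010 → (cmp)
[1] flags=0010 EQ?F → skip
[2] flags=0010 LE?F → skip
[3] flags=0010 VC?T → r1=0x06
[4] flags=0000 → (cmp)
[5] flags=0000 LS?T → r3=0x93
[6] flags=0000 PL?T → r1=0x81

FIX = (r3, 0x93)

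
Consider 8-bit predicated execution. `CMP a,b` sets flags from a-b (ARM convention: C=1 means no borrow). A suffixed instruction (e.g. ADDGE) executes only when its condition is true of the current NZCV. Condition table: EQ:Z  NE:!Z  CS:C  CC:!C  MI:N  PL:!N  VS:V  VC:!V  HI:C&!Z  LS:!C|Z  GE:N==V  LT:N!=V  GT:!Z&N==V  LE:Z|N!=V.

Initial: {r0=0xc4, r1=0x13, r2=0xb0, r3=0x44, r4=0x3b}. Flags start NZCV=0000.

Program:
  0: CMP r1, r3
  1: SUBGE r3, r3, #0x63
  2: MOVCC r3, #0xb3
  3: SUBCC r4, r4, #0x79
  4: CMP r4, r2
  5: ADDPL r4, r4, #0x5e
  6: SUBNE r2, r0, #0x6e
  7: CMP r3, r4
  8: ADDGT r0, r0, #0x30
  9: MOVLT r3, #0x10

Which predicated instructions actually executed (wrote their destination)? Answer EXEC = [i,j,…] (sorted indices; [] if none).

EXEC = [2,3,5,6,9]

0: ✓ CMP  NZCV=1000
1: · SUBGE
2: ✓ MOVCC  r3←0xb3
3: ✓ SUBCC  r4←0xc2
4: ✓ CMP  NZCV=0010
5: ✓ ADDPL  r4←0x20
6: ✓ SUBNE  r2←0x56
7: ✓ CMP  NZCV=1010
8: · ADDGT
9: ✓ MOVLT  r3←0x10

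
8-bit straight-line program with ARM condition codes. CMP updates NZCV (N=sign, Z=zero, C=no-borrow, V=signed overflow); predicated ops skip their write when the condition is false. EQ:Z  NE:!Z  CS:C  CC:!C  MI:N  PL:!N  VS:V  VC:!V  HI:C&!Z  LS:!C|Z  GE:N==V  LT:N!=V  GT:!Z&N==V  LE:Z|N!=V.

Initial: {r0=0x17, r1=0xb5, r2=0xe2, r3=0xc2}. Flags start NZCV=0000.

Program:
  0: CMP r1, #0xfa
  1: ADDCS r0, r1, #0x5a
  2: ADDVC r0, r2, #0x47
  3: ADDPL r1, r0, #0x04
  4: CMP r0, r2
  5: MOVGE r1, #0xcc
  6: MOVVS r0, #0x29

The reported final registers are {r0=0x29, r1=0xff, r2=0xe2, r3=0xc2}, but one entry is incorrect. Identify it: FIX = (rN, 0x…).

FIX = (r1, 0xcc)

0: ✓ CMP  NZCV=1000
1: · ADDCS
2: ✓ ADDVC  r0←0x29
3: · ADDPL
4: ✓ CMP  NZCV=0000
5: ✓ MOVGE  r1←0xcc
6: · MOVVS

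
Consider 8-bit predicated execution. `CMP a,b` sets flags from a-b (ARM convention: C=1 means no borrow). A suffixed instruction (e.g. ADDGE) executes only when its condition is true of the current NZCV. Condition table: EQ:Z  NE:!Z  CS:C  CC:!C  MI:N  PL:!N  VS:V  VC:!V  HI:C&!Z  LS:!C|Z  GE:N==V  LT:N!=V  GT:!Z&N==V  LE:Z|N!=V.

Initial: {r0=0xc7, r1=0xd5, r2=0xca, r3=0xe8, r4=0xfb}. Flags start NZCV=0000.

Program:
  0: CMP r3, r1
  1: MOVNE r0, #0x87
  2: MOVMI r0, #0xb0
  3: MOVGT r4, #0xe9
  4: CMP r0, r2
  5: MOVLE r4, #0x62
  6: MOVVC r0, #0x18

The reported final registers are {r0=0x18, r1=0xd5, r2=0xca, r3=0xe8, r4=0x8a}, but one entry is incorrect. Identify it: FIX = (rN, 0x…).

[0] flags=0010 → (cmp)
[1] flags=0010 NE?T → r0=0x87
[2] flags=0010 MI?F → skip
[3] flags=0010 GT?T → r4=0xe9
[4] flags=1000 → (cmp)
[5] flags=1000 LE?T → r4=0x62
[6] flags=1000 VC?T → r0=0x18

FIX = (r4, 0x62)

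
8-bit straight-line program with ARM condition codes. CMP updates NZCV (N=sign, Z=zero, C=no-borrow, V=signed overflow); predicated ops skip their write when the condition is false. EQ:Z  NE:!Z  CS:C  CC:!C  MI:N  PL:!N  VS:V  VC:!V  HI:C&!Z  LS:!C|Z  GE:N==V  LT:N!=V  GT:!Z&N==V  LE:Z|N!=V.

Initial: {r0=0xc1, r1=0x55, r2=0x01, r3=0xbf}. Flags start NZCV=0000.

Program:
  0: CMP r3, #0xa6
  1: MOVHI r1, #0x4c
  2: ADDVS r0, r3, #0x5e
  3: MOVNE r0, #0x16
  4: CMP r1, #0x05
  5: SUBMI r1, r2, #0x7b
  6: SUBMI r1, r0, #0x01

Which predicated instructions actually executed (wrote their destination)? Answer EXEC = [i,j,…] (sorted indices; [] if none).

[0] flags=0010 → (cmp)
[1] flags=0010 HI?T → r1=0x4c
[2] flags=0010 VS?F → skip
[3] flags=0010 NE?T → r0=0x16
[4] flags=0010 → (cmp)
[5] flags=0010 MI?F → skip
[6] flags=0010 MI?F → skip

EXEC = [1,3]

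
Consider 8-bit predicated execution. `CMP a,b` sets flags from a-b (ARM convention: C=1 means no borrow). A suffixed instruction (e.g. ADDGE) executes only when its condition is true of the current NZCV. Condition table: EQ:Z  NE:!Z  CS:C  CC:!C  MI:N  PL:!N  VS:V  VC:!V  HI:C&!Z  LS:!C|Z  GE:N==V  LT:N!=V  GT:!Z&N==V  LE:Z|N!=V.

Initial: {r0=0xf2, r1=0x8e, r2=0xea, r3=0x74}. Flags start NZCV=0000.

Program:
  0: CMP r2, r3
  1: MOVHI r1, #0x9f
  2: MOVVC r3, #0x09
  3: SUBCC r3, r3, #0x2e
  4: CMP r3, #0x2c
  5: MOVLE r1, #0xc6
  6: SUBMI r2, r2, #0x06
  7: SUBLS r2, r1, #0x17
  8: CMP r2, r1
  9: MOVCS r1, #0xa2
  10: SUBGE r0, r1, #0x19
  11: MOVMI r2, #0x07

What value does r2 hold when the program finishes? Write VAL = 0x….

0: ✓ CMP  NZCV=0011
1: ✓ MOVHI  r1←0x9f
2: · MOVVC
3: · SUBCC
4: ✓ CMP  NZCV=0010
5: · MOVLE
6: · SUBMI
7: · SUBLS
8: ✓ CMP  NZCV=0010
9: ✓ MOVCS  r1←0xa2
10: ✓ SUBGE  r0←0x89
11: · MOVMI

VAL = 0xea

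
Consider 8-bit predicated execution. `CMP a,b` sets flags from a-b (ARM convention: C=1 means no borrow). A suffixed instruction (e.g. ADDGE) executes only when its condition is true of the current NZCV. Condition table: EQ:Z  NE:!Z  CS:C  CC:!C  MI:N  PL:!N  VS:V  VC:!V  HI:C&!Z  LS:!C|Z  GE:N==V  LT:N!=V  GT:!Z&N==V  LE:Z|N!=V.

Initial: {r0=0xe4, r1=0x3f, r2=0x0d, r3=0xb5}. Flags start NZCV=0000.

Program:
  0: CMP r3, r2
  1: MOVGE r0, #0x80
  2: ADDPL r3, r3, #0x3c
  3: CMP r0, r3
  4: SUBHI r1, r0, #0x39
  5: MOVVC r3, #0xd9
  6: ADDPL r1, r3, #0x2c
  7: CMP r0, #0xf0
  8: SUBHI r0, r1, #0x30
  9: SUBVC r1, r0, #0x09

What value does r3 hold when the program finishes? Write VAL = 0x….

VAL = 0xd9

[0] flags=1010 → (cmp)
[1] flags=1010 GE?F → skip
[2] flags=1010 PL?F → skip
[3] flags=0010 → (cmp)
[4] flags=0010 HI?T → r1=0xab
[5] flags=0010 VC?T → r3=0xd9
[6] flags=0010 PL?T → r1=0x05
[7] flags=1000 → (cmp)
[8] flags=1000 HI?F → skip
[9] flags=1000 VC?T → r1=0xdb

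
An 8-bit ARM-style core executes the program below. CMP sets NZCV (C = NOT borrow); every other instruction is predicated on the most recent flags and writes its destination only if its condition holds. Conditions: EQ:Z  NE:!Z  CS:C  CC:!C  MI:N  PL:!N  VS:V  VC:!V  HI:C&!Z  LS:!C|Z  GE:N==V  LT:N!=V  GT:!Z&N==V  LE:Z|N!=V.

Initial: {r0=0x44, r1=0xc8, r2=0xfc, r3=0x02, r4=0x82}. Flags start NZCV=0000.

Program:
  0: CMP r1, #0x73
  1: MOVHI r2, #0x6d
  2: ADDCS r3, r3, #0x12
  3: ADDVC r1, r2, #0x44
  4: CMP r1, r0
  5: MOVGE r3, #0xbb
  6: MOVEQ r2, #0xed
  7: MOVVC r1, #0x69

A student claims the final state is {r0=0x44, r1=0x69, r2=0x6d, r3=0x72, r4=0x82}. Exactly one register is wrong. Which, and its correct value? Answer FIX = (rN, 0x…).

[0] flags=0011 → (cmp)
[1] flags=0011 HI?T → r2=0x6d
[2] flags=0011 CS?T → r3=0x14
[3] flags=0011 VC?F → skip
[4] flags=1010 → (cmp)
[5] flags=1010 GE?F → skip
[6] flags=1010 EQ?F → skip
[7] flags=1010 VC?T → r1=0x69

FIX = (r3, 0x14)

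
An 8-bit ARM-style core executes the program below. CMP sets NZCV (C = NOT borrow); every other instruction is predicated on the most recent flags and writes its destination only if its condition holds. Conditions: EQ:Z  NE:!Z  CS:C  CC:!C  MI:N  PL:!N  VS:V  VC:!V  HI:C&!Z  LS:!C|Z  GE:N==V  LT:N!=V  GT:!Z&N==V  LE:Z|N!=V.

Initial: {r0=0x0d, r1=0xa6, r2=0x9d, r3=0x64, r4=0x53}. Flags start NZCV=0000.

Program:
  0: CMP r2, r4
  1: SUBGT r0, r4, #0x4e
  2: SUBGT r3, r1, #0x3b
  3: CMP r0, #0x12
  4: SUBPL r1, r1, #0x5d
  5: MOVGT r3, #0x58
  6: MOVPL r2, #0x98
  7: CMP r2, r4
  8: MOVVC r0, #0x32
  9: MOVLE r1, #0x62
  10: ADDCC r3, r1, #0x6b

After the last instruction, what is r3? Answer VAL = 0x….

VAL = 0x64

[0] flags=0011 → (cmp)
[1] flags=0011 GT?F → skip
[2] flags=0011 GT?F → skip
[3] flags=1000 → (cmp)
[4] flags=1000 PL?F → skip
[5] flags=1000 GT?F → skip
[6] flags=1000 PL?F → skip
[7] flags=0011 → (cmp)
[8] flags=0011 VC?F → skip
[9] flags=0011 LE?T → r1=0x62
[10] flags=0011 CC?F → skip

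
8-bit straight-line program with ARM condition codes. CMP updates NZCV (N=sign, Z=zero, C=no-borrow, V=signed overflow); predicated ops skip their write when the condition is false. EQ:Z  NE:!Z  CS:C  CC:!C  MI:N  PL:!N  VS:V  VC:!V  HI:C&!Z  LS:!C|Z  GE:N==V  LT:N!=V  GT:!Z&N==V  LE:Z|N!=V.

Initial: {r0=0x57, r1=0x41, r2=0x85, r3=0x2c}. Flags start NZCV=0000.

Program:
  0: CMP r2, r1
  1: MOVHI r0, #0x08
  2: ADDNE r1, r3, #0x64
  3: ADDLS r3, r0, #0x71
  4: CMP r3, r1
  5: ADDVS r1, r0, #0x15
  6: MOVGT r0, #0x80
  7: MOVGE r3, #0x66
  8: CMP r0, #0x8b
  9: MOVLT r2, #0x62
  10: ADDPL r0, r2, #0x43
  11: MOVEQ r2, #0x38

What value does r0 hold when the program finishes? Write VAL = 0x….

0: ✓ CMP  NZCV=0011
1: ✓ MOVHI  r0←0x08
2: ✓ ADDNE  r1←0x90
3: · ADDLS
4: ✓ CMP  NZCV=1001
5: ✓ ADDVS  r1←0x1d
6: ✓ MOVGT  r0←0x80
7: ✓ MOVGE  r3←0x66
8: ✓ CMP  NZCV=1000
9: ✓ MOVLT  r2←0x62
10: · ADDPL
11: · MOVEQ

VAL = 0x80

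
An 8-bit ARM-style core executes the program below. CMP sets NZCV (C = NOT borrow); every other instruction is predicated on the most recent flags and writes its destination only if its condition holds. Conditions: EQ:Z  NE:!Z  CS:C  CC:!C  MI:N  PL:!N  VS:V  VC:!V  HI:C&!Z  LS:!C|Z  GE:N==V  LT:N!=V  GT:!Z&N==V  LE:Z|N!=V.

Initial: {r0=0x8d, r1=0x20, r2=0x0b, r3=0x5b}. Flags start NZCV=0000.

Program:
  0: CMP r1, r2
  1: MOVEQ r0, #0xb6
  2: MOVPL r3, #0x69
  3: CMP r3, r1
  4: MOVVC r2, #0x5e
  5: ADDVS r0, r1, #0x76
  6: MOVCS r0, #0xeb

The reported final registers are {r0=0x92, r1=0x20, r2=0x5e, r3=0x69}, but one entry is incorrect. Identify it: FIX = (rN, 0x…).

[0] flags=0010 → (cmp)
[1] flags=0010 EQ?F → skip
[2] flags=0010 PL?T → r3=0x69
[3] flags=0010 → (cmp)
[4] flags=0010 VC?T → r2=0x5e
[5] flags=0010 VS?F → skip
[6] flags=0010 CS?T → r0=0xeb

FIX = (r0, 0xeb)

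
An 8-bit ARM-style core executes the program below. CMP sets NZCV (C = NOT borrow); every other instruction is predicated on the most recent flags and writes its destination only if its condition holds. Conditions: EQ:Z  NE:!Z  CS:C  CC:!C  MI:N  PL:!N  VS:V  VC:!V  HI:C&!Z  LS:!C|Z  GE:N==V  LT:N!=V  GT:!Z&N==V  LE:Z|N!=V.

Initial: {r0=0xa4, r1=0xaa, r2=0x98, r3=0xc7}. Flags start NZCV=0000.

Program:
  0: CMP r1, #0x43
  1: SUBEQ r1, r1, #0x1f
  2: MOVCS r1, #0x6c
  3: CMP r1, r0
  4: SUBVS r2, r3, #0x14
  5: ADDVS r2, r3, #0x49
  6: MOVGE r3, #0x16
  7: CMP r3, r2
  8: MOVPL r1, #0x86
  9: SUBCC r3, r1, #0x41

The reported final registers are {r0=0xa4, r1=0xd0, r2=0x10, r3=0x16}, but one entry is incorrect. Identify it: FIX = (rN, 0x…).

[0] flags=0011 → (cmp)
[1] flags=0011 EQ?F → skip
[2] flags=0011 CS?T → r1=0x6c
[3] flags=1001 → (cmp)
[4] flags=1001 VS?T → r2=0xb3
[5] flags=1001 VS?T → r2=0x10
[6] flags=1001 GE?T → r3=0x16
[7] flags=0010 → (cmp)
[8] flags=0010 PL?T → r1=0x86
[9] flags=0010 CC?F → skip

FIX = (r1, 0x86)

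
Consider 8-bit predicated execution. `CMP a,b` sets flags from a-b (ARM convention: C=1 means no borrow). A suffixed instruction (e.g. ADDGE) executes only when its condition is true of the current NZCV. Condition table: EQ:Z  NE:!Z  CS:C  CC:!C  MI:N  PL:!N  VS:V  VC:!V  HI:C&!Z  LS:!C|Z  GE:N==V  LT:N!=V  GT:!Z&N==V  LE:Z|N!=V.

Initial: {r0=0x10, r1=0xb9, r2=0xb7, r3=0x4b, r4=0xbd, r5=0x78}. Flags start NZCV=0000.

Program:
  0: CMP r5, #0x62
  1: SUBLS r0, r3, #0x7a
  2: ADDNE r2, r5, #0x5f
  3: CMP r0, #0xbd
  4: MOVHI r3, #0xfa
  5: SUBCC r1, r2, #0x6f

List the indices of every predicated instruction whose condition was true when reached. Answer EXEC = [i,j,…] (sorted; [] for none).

[0] flags=0010 → (cmp)
[1] flags=0010 LS?F → skip
[2] flags=0010 NE?T → r2=0xd7
[3] flags=0000 → (cmp)
[4] flags=0000 HI?F → skip
[5] flags=0000 CC?T → r1=0x68

EXEC = [2,5]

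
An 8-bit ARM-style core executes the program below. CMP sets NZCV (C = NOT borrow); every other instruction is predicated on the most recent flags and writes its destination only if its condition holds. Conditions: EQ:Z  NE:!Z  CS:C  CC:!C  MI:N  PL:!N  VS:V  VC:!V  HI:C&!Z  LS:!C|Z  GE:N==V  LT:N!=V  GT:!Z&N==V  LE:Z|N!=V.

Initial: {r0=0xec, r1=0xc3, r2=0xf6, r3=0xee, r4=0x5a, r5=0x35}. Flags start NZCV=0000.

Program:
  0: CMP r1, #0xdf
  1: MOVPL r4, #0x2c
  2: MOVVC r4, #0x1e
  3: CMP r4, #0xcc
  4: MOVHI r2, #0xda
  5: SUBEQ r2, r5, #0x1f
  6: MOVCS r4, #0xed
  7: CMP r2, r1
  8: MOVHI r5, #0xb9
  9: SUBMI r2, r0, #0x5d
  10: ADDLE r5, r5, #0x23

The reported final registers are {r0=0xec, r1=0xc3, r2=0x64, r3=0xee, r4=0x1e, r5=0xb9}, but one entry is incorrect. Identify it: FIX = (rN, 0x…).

FIX = (r2, 0xf6)

0: ✓ CMP  NZCV=1000
1: · MOVPL
2: ✓ MOVVC  r4←0x1e
3: ✓ CMP  NZCV=0000
4: · MOVHI
5: · SUBEQ
6: · MOVCS
7: ✓ CMP  NZCV=0010
8: ✓ MOVHI  r5←0xb9
9: · SUBMI
10: · ADDLE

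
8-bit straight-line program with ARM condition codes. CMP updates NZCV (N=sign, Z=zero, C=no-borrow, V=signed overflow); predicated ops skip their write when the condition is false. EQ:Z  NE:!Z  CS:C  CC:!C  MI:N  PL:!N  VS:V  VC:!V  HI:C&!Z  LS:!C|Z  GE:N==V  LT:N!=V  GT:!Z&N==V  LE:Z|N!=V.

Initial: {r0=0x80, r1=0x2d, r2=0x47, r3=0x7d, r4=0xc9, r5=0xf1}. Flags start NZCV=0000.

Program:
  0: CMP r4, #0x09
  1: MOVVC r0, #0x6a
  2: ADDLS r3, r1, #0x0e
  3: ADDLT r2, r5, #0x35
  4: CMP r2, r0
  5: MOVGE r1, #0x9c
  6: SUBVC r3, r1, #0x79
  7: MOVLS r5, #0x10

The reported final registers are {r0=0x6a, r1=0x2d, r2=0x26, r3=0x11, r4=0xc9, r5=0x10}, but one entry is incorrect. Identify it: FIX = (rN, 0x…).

[0] flags=1010 → (cmp)
[1] flags=1010 VC?T → r0=0x6a
[2] flags=1010 LS?F → skip
[3] flags=1010 LT?T → r2=0x26
[4] flags=1000 → (cmp)
[5] flags=1000 GE?F → skip
[6] flags=1000 VC?T → r3=0xb4
[7] flags=1000 LS?T → r5=0x10

FIX = (r3, 0xb4)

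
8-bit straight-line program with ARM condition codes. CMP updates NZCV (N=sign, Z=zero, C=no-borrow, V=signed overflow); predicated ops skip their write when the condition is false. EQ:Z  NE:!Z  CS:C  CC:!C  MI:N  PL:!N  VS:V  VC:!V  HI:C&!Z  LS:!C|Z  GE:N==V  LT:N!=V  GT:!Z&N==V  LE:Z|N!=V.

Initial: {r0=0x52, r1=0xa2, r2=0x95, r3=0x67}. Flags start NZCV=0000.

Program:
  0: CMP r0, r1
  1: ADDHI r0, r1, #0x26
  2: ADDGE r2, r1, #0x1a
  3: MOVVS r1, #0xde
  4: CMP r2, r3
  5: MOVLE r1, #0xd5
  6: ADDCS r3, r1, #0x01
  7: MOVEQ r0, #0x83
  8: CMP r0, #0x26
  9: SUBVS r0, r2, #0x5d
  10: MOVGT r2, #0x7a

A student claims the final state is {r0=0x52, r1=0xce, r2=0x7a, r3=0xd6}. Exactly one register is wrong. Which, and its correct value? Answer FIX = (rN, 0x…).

0: ✓ CMP  NZCV=1001
1: · ADDHI
2: ✓ ADDGE  r2←0xbc
3: ✓ MOVVS  r1←0xde
4: ✓ CMP  NZCV=0011
5: ✓ MOVLE  r1←0xd5
6: ✓ ADDCS  r3←0xd6
7: · MOVEQ
8: ✓ CMP  NZCV=0010
9: · SUBVS
10: ✓ MOVGT  r2←0x7a

FIX = (r1, 0xd5)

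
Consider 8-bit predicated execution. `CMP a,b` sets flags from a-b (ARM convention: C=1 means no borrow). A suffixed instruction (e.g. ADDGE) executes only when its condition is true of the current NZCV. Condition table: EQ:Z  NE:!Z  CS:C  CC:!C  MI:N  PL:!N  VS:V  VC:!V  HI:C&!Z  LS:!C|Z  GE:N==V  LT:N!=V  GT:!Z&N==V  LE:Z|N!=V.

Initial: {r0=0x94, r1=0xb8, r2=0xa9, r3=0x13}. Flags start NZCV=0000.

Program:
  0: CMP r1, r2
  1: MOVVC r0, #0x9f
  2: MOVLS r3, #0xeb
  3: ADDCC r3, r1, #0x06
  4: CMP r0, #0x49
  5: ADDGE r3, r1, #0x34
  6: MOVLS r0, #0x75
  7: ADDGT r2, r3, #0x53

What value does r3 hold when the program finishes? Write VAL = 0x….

0: ✓ CMP  NZCV=0010
1: ✓ MOVVC  r0←0x9f
2: · MOVLS
3: · ADDCC
4: ✓ CMP  NZCV=0011
5: · ADDGE
6: · MOVLS
7: · ADDGT

VAL = 0x13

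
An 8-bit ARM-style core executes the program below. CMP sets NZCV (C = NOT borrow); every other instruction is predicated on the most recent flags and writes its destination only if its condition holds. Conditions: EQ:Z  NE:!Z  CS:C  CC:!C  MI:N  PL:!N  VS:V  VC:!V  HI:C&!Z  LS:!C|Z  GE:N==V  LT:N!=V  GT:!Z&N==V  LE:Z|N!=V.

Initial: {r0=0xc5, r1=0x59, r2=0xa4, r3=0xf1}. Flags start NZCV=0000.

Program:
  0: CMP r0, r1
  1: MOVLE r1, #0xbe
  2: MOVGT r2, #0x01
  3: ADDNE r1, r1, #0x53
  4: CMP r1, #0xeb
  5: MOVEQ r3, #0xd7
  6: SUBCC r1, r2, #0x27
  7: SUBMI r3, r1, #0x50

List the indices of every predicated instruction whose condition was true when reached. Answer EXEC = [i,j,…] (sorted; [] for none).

0: ✓ CMP  NZCV=0011
1: ✓ MOVLE  r1←0xbe
2: · MOVGT
3: ✓ ADDNE  r1←0x11
4: ✓ CMP  NZCV=0000
5: · MOVEQ
6: ✓ SUBCC  r1←0x7d
7: · SUBMI

EXEC = [1,3,6]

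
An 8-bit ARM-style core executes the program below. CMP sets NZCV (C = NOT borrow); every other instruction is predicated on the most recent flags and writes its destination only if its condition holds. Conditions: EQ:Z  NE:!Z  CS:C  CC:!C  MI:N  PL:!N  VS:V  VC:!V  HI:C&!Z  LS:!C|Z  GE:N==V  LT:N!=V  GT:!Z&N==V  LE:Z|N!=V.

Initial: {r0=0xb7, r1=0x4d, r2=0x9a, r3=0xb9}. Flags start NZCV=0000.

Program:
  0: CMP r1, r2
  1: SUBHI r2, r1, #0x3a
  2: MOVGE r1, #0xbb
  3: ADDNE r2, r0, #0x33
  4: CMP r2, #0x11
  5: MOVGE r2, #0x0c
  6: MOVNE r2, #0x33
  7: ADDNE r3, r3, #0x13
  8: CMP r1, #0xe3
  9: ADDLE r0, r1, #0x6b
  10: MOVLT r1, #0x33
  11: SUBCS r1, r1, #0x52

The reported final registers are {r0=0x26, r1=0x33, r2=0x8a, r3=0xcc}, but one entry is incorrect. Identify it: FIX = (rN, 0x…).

0: ✓ CMP  NZCV=1001
1: · SUBHI
2: ✓ MOVGE  r1←0xbb
3: ✓ ADDNE  r2←0xea
4: ✓ CMP  NZCV=1010
5: · MOVGE
6: ✓ MOVNE  r2←0x33
7: ✓ ADDNE  r3←0xcc
8: ✓ CMP  NZCV=1000
9: ✓ ADDLE  r0←0x26
10: ✓ MOVLT  r1←0x33
11: · SUBCS

FIX = (r2, 0x33)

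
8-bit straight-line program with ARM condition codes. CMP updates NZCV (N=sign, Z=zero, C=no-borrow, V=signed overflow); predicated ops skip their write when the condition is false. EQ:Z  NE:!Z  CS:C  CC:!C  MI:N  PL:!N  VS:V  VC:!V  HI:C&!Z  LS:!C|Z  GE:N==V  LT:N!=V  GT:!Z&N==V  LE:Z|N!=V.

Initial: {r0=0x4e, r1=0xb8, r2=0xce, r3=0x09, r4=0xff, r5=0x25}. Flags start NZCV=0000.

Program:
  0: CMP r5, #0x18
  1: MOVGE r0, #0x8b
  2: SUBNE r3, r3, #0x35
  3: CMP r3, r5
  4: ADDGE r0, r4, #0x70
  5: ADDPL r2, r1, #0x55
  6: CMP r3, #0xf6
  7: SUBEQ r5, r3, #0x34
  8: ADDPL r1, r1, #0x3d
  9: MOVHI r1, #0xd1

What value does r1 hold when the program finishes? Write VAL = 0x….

[0] flags=0010 → (cmp)
[1] flags=0010 GE?T → r0=0x8b
[2] flags=0010 NE?T → r3=0xd4
[3] flags=1010 → (cmp)
[4] flags=1010 GE?F → skip
[5] flags=1010 PL?F → skip
[6] flags=1000 → (cmp)
[7] flags=1000 EQ?F → skip
[8] flags=1000 PL?F → skip
[9] flags=1000 HI?F → skip

VAL = 0xb8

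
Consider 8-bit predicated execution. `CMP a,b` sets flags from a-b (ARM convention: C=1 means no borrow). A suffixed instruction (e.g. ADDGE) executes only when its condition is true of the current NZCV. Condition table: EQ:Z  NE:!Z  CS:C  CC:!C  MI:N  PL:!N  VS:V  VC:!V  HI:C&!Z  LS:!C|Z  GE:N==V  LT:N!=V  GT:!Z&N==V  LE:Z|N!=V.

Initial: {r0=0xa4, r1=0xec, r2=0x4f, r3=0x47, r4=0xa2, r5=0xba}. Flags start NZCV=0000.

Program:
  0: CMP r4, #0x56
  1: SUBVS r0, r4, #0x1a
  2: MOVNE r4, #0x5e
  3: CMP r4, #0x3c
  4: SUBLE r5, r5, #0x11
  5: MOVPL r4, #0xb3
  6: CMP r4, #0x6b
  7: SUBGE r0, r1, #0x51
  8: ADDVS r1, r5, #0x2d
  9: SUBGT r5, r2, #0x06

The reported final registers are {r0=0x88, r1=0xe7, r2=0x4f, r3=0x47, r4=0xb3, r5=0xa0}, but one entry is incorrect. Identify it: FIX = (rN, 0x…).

0: ✓ CMP  NZCV=0011
1: ✓ SUBVS  r0←0x88
2: ✓ MOVNE  r4←0x5e
3: ✓ CMP  NZCV=0010
4: · SUBLE
5: ✓ MOVPL  r4←0xb3
6: ✓ CMP  NZCV=0011
7: · SUBGE
8: ✓ ADDVS  r1←0xe7
9: · SUBGT

FIX = (r5, 0xba)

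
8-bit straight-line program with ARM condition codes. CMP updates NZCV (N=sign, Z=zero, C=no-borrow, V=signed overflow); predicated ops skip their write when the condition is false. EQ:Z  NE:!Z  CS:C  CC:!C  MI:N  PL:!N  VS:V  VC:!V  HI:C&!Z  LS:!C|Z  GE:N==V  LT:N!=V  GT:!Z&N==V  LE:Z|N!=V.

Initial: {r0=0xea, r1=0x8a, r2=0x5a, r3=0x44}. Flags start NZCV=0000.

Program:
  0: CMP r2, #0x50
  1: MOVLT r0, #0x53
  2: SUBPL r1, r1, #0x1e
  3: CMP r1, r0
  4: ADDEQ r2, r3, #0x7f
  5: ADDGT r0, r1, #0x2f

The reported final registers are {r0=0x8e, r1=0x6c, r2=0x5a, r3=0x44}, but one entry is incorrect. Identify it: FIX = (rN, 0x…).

FIX = (r0, 0x9b)

0: ✓ CMP  NZCV=0010
1: · MOVLT
2: ✓ SUBPL  r1←0x6c
3: ✓ CMP  NZCV=1001
4: · ADDEQ
5: ✓ ADDGT  r0←0x9b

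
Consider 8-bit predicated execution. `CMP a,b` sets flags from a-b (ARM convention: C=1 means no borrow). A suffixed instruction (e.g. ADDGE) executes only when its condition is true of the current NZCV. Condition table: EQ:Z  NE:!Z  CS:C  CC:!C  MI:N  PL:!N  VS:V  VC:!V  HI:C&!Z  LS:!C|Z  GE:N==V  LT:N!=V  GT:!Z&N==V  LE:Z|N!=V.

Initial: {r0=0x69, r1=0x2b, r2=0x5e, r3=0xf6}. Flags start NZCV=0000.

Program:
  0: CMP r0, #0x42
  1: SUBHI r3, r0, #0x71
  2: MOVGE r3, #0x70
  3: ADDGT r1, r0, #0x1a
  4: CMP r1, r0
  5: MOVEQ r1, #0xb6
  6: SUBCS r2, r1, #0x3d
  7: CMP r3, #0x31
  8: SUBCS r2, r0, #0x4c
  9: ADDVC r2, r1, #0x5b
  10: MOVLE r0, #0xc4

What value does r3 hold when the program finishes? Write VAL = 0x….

VAL = 0x70

[0] flags=0010 → (cmp)
[1] flags=0010 HI?T → r3=0xf8
[2] flags=0010 GE?T → r3=0x70
[3] flags=0010 GT?T → r1=0x83
[4] flags=0011 → (cmp)
[5] flags=0011 EQ?F → skip
[6] flags=0011 CS?T → r2=0x46
[7] flags=0010 → (cmp)
[8] flags=0010 CS?T → r2=0x1d
[9] flags=0010 VC?T → r2=0xde
[10] flags=0010 LE?F → skip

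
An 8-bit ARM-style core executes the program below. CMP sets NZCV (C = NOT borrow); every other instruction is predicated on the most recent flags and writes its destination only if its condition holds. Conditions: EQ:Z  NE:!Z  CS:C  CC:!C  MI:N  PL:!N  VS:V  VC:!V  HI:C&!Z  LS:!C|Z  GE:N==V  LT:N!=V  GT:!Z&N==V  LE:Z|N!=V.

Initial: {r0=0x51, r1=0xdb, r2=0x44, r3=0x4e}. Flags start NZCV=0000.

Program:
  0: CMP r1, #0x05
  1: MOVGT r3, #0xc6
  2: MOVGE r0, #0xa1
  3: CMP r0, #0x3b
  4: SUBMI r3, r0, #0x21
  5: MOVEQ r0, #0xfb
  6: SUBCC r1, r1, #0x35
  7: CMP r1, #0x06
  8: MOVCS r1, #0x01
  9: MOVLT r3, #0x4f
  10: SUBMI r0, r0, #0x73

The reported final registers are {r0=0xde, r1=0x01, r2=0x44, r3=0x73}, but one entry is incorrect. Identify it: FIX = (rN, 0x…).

0: ✓ CMP  NZCV=1010
1: · MOVGT
2: · MOVGE
3: ✓ CMP  NZCV=0010
4: · SUBMI
5: · MOVEQ
6: · SUBCC
7: ✓ CMP  NZCV=1010
8: ✓ MOVCS  r1←0x01
9: ✓ MOVLT  r3←0x4f
10: ✓ SUBMI  r0←0xde

FIX = (r3, 0x4f)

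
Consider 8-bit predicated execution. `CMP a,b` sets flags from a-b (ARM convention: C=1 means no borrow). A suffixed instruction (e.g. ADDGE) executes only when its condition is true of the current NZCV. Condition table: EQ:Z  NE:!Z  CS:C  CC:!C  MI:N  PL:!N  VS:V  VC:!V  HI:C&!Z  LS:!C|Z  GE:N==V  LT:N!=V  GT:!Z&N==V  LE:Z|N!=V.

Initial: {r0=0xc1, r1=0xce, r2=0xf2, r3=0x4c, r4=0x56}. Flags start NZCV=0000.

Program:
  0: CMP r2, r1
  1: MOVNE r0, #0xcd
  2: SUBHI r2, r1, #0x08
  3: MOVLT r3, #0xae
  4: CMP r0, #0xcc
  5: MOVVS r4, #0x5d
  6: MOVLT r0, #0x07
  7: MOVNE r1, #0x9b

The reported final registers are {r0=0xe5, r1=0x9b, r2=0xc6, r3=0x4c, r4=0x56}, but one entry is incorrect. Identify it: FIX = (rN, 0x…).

FIX = (r0, 0xcd)

[0] flags=0010 → (cmp)
[1] flags=0010 NE?T → r0=0xcd
[2] flags=0010 HI?T → r2=0xc6
[3] flags=0010 LT?F → skip
[4] flags=0010 → (cmp)
[5] flags=0010 VS?F → skip
[6] flags=0010 LT?F → skip
[7] flags=0010 NE?T → r1=0x9b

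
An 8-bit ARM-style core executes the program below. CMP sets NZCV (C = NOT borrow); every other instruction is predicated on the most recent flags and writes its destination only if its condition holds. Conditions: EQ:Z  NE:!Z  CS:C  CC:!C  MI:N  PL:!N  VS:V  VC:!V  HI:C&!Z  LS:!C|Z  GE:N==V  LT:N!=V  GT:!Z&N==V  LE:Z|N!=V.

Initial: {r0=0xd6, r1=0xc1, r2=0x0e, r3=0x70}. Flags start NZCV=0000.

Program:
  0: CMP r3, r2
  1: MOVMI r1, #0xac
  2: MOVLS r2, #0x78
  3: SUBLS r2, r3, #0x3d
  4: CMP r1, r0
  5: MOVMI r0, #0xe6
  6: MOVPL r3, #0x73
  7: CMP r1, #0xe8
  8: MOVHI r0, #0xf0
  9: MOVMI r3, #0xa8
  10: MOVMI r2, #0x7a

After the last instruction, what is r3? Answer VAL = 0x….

[0] flags=0010 → (cmp)
[1] flags=0010 MI?F → skip
[2] flags=0010 LS?F → skip
[3] flags=0010 LS?F → skip
[4] flags=1000 → (cmp)
[5] flags=1000 MI?T → r0=0xe6
[6] flags=1000 PL?F → skip
[7] flags=1000 → (cmp)
[8] flags=1000 HI?F → skip
[9] flags=1000 MI?T → r3=0xa8
[10] flags=1000 MI?T → r2=0x7a

VAL = 0xa8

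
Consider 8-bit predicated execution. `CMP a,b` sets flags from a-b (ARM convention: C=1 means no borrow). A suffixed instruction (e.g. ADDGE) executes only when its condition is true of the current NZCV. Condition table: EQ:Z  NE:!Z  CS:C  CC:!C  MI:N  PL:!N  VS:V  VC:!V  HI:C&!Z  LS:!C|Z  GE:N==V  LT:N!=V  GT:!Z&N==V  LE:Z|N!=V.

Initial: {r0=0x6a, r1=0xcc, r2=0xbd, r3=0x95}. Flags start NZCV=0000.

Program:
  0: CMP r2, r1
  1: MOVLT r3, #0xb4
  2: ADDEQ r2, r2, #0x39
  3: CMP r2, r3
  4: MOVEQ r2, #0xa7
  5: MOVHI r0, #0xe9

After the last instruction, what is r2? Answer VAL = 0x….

0: ✓ CMP  NZCV=1000
1: ✓ MOVLT  r3←0xb4
2: · ADDEQ
3: ✓ CMP  NZCV=0010
4: · MOVEQ
5: ✓ MOVHI  r0←0xe9

VAL = 0xbd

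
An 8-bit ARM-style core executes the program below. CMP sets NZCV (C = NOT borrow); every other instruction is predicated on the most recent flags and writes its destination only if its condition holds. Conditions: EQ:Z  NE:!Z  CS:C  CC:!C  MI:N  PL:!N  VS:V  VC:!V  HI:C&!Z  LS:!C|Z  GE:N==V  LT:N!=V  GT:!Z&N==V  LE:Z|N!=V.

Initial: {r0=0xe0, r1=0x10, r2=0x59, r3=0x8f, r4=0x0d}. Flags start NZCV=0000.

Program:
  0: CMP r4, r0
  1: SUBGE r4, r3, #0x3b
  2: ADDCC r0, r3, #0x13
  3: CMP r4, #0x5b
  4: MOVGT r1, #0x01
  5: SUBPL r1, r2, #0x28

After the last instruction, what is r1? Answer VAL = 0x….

0: ✓ CMP  NZCV=0000
1: ✓ SUBGE  r4←0x54
2: ✓ ADDCC  r0←0xa2
3: ✓ CMP  NZCV=1000
4: · MOVGT
5: · SUBPL

VAL = 0x10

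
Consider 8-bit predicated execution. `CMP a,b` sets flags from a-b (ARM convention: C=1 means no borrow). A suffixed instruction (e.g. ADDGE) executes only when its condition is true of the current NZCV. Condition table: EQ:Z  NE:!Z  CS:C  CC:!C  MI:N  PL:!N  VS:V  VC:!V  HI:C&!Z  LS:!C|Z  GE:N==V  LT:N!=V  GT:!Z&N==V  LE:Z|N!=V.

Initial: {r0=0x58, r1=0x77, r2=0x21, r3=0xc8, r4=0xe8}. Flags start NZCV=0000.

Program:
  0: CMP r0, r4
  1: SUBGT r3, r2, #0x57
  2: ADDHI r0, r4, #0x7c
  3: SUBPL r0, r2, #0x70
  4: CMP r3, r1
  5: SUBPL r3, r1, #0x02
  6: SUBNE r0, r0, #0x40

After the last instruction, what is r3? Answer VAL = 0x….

VAL = 0x75

[0] flags=0000 → (cmp)
[1] flags=0000 GT?T → r3=0xca
[2] flags=0000 HI?F → skip
[3] flags=0000 PL?T → r0=0xb1
[4] flags=0011 → (cmp)
[5] flags=0011 PL?T → r3=0x75
[6] flags=0011 NE?T → r0=0x71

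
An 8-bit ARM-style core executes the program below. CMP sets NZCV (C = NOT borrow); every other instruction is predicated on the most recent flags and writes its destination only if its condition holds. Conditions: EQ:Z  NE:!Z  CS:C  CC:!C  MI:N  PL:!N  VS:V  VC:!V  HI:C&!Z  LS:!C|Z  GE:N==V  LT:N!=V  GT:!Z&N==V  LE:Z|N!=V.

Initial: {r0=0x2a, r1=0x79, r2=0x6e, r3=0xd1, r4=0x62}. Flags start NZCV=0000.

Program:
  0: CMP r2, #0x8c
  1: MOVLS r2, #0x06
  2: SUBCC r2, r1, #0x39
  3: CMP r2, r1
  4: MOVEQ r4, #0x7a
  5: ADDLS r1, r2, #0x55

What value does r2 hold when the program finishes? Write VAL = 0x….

0: ✓ CMP  NZCV=1001
1: ✓ MOVLS  r2←0x06
2: ✓ SUBCC  r2←0x40
3: ✓ CMP  NZCV=1000
4: · MOVEQ
5: ✓ ADDLS  r1←0x95

VAL = 0x40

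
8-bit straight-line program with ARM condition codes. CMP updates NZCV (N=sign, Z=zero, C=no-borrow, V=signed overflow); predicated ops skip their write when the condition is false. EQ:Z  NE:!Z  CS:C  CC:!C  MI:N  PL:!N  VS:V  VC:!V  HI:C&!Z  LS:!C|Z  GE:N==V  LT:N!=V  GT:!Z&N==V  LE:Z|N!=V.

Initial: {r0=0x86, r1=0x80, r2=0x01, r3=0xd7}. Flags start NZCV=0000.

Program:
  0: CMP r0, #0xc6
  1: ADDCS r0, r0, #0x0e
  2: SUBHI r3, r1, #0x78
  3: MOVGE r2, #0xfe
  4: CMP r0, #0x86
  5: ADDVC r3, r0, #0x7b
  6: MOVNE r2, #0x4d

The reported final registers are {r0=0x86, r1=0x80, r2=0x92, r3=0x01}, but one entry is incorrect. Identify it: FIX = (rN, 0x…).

FIX = (r2, 0x01)

[0] flags=1000 → (cmp)
[1] flags=1000 CS?F → skip
[2] flags=1000 HI?F → skip
[3] flags=1000 GE?F → skip
[4] flags=0110 → (cmp)
[5] flags=0110 VC?T → r3=0x01
[6] flags=0110 NE?F → skip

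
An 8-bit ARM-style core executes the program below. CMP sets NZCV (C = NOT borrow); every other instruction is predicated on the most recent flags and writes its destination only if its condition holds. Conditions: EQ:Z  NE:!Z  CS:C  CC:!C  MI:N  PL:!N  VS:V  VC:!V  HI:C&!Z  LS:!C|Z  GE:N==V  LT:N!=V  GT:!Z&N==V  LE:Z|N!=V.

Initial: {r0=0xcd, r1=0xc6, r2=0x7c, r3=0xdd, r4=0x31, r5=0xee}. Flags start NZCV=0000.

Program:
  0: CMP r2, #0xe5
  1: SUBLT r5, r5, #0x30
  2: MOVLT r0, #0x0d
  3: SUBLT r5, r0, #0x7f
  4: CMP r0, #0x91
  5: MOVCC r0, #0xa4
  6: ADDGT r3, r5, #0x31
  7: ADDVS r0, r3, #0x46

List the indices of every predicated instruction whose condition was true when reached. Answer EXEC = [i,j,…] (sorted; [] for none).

[0] flags=1001 → (cmp)
[1] flags=1001 LT?F → skip
[2] flags=1001 LT?F → skip
[3] flags=1001 LT?F → skip
[4] flags=0010 → (cmp)
[5] flags=0010 CC?F → skip
[6] flags=0010 GT?T → r3=0x1f
[7] flags=0010 VS?F → skip

EXEC = [6]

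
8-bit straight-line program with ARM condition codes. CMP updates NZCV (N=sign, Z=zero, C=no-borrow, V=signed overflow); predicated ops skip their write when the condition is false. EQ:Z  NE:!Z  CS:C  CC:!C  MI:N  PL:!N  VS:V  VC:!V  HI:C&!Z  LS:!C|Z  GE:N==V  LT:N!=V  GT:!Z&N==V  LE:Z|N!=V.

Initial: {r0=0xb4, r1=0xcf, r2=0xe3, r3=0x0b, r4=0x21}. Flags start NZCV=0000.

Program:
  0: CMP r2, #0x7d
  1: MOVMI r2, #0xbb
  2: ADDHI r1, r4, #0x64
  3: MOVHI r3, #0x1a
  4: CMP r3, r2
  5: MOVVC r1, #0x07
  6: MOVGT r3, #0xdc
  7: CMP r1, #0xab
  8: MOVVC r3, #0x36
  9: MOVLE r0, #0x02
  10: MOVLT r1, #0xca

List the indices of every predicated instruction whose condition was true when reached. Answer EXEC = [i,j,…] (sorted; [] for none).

[0] flags=0011 → (cmp)
[1] flags=0011 MI?F → skip
[2] flags=0011 HI?T → r1=0x85
[3] flags=0011 HI?T → r3=0x1a
[4] flags=0000 → (cmp)
[5] flags=0000 VC?T → r1=0x07
[6] flags=0000 GT?T → r3=0xdc
[7] flags=0000 → (cmp)
[8] flags=0000 VC?T → r3=0x36
[9] flags=0000 LE?F → skip
[10] flags=0000 LT?F → skip

EXEC = [2,3,5,6,8]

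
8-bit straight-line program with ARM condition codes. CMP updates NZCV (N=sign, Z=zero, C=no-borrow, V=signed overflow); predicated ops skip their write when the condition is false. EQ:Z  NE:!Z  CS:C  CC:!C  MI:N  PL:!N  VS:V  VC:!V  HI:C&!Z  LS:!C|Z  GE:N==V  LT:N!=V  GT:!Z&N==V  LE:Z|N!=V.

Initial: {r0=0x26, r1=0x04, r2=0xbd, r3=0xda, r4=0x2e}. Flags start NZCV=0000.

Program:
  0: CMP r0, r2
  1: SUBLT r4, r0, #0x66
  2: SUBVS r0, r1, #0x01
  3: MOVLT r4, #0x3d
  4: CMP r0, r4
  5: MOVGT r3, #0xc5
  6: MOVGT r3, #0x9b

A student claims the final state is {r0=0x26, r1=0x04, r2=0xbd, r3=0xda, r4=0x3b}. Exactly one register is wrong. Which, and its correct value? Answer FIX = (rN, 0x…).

FIX = (r4, 0x2e)

0: ✓ CMP  NZCV=0000
1: · SUBLT
2: · SUBVS
3: · MOVLT
4: ✓ CMP  NZCV=1000
5: · MOVGT
6: · MOVGT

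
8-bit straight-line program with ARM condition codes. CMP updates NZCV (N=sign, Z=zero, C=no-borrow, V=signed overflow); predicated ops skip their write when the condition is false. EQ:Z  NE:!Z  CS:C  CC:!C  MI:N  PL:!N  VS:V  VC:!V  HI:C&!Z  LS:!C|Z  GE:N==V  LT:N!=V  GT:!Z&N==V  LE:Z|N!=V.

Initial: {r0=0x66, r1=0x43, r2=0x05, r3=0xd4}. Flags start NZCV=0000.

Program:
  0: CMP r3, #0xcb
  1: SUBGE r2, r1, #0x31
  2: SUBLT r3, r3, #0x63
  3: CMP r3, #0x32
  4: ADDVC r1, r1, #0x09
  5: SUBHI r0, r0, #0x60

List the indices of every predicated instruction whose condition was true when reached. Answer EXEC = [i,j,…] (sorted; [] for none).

[0] flags=0010 → (cmp)
[1] flags=0010 GE?T → r2=0x12
[2] flags=0010 LT?F → skip
[3] flags=1010 → (cmp)
[4] flags=1010 VC?T → r1=0x4c
[5] flags=1010 HI?T → r0=0x06

EXEC = [1,4,5]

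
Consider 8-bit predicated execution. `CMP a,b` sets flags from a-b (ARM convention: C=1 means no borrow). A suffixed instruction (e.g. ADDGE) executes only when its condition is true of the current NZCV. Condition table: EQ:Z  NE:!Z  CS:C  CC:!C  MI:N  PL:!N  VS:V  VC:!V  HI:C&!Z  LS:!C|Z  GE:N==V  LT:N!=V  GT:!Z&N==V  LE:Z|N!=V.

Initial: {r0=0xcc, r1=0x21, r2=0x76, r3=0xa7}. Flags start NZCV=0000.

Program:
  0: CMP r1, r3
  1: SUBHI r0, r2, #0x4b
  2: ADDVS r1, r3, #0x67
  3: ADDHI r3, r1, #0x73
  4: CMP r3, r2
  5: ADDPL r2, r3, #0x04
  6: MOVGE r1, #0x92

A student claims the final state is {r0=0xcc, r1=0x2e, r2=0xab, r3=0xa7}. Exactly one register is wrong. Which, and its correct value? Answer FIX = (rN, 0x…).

0: ✓ CMP  NZCV=0000
1: · SUBHI
2: · ADDVS
3: · ADDHI
4: ✓ CMP  NZCV=0011
5: ✓ ADDPL  r2←0xab
6: · MOVGE

FIX = (r1, 0x21)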